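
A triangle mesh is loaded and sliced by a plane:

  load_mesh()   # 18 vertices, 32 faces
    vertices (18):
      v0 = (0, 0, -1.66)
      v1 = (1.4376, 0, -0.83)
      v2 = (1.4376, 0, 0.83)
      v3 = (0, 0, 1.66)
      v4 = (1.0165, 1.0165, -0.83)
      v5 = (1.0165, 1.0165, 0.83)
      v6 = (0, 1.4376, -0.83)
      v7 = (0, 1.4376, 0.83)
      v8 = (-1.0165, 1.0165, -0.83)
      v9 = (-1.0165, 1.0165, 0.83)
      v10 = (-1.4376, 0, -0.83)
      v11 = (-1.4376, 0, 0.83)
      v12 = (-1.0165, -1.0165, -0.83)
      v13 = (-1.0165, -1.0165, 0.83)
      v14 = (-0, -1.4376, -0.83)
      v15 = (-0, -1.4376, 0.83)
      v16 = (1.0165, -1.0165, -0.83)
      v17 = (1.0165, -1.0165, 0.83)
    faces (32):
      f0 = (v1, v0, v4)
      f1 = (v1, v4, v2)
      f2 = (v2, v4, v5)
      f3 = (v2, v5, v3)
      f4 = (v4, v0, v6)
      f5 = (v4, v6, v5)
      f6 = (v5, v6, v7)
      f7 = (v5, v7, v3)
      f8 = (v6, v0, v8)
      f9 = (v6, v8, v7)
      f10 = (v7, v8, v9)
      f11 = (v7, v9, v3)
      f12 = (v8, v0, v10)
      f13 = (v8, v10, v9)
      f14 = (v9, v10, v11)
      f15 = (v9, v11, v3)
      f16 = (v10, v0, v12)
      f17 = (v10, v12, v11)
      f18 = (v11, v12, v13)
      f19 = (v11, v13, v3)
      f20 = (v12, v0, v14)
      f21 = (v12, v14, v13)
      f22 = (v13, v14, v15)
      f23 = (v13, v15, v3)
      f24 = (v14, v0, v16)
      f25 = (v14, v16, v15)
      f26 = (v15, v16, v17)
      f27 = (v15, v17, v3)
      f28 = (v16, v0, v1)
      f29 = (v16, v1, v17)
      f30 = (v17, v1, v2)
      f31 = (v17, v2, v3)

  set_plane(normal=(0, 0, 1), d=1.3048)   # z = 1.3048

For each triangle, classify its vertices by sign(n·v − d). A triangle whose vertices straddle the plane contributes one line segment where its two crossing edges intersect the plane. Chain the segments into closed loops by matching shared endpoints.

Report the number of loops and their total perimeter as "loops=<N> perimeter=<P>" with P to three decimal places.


loops=1 perimeter=3.767

Straddling triangles (8 of 32):
  (v2,v5,v3) [--+] → (0.435013, 0.435013, 1.3048)–(0.615224, 0, 1.3048)  len=0.4709
  (v5,v7,v3) [--+] → (0, 0.615224, 1.3048)–(0.435013, 0.435013, 1.3048)  len=0.4709
  (v7,v9,v3) [--+] → (-0.435013, 0.435013, 1.3048)–(0, 0.615224, 1.3048)  len=0.4709
  (v9,v11,v3) [--+] → (-0.615224, 0, 1.3048)–(-0.435013, 0.435013, 1.3048)  len=0.4709
  (v11,v13,v3) [--+] → (-0.435013, -0.435013, 1.3048)–(-0.615224, 0, 1.3048)  len=0.4709
  (v13,v15,v3) [--+] → (0, -0.615224, 1.3048)–(-0.435013, -0.435013, 1.3048)  len=0.4709
  (v15,v17,v3) [--+] → (0.435013, -0.435013, 1.3048)–(0, -0.615224, 1.3048)  len=0.4709
  (v17,v2,v3) [--+] → (0.615224, 0, 1.3048)–(0.435013, -0.435013, 1.3048)  len=0.4709

Chained into 1 loop(s):
  loop 1: 8 segments, perimeter = 3.7669
Total perimeter = 3.767


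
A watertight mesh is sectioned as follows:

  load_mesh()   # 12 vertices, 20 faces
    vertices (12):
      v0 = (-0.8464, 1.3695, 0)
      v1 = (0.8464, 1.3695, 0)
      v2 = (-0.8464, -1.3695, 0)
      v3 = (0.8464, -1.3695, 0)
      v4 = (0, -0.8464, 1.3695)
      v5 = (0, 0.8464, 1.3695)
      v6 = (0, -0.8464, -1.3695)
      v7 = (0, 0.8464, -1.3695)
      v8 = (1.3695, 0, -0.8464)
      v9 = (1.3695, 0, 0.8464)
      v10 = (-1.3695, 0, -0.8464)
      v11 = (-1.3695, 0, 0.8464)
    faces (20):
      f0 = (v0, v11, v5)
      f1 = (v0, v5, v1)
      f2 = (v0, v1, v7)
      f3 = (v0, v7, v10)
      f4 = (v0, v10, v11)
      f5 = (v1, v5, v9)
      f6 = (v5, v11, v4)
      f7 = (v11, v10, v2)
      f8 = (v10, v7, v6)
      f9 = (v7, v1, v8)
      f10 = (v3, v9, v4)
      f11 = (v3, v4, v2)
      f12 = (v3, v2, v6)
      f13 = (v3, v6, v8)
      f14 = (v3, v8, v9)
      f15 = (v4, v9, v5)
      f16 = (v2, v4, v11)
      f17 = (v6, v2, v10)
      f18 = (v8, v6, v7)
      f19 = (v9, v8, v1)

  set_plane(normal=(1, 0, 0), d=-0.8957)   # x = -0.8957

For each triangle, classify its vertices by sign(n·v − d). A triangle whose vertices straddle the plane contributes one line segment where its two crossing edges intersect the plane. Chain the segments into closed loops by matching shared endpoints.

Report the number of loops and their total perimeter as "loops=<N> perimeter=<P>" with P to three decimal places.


Straddling triangles (8 of 20):
  (v0,v11,v5) [+-+] → (-0.8957, 1.24043, 0.0797697)–(-0.8957, 0.292825, 1.02737)  len=1.3401
  (v0,v7,v10) [++-] → (-0.8957, 0.292825, -1.02737)–(-0.8957, 1.24043, -0.0797697)  len=1.3401
  (v0,v10,v11) [+--] → (-0.8957, 1.24043, -0.0797697)–(-0.8957, 1.24043, 0.0797697)  len=0.1595
  (v5,v11,v4) [+-+] → (-0.8957, 0.292825, 1.02737)–(-0.8957, -0.292825, 1.02737)  len=0.5857
  (v11,v10,v2) [--+] → (-0.8957, -1.24043, -0.0797697)–(-0.8957, -1.24043, 0.0797697)  len=0.1595
  (v10,v7,v6) [-++] → (-0.8957, 0.292825, -1.02737)–(-0.8957, -0.292825, -1.02737)  len=0.5857
  (v2,v4,v11) [++-] → (-0.8957, -0.292825, 1.02737)–(-0.8957, -1.24043, 0.0797697)  len=1.3401
  (v6,v2,v10) [++-] → (-0.8957, -1.24043, -0.0797697)–(-0.8957, -0.292825, -1.02737)  len=1.3401

Chained into 1 loop(s):
  loop 1: 8 segments, perimeter = 6.8508
Total perimeter = 6.851

loops=1 perimeter=6.851


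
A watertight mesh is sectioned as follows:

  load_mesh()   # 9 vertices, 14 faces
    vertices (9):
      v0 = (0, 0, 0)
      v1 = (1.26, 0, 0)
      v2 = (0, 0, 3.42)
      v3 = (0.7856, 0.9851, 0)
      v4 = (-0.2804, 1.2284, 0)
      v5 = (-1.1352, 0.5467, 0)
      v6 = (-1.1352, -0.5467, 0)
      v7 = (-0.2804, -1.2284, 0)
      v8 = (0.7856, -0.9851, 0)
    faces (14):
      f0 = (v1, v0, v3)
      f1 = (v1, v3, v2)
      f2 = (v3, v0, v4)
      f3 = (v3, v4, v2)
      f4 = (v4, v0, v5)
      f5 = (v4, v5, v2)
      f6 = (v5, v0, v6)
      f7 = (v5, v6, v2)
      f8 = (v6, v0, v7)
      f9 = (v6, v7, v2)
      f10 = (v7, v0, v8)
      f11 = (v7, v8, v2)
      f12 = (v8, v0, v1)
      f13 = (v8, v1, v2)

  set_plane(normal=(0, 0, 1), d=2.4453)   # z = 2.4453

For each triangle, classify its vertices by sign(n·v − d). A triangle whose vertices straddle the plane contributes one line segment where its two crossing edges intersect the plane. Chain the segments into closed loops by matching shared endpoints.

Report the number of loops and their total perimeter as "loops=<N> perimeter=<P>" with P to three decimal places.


Straddling triangles (7 of 14):
  (v1,v3,v2) [--+] → (0.223896, 0.280753, 2.4453)–(0.3591, 0, 2.4453)  len=0.3116
  (v3,v4,v2) [--+] → (-0.079914, 0.350094, 2.4453)–(0.223896, 0.280753, 2.4453)  len=0.3116
  (v4,v5,v2) [--+] → (-0.323532, 0.155809, 2.4453)–(-0.079914, 0.350094, 2.4453)  len=0.3116
  (v5,v6,v2) [--+] → (-0.323532, -0.155809, 2.4453)–(-0.323532, 0.155809, 2.4453)  len=0.3116
  (v6,v7,v2) [--+] → (-0.079914, -0.350094, 2.4453)–(-0.323532, -0.155809, 2.4453)  len=0.3116
  (v7,v8,v2) [--+] → (0.223896, -0.280753, 2.4453)–(-0.079914, -0.350094, 2.4453)  len=0.3116
  (v8,v1,v2) [--+] → (0.3591, 0, 2.4453)–(0.223896, -0.280753, 2.4453)  len=0.3116

Chained into 1 loop(s):
  loop 1: 7 segments, perimeter = 2.1813
Total perimeter = 2.181

loops=1 perimeter=2.181


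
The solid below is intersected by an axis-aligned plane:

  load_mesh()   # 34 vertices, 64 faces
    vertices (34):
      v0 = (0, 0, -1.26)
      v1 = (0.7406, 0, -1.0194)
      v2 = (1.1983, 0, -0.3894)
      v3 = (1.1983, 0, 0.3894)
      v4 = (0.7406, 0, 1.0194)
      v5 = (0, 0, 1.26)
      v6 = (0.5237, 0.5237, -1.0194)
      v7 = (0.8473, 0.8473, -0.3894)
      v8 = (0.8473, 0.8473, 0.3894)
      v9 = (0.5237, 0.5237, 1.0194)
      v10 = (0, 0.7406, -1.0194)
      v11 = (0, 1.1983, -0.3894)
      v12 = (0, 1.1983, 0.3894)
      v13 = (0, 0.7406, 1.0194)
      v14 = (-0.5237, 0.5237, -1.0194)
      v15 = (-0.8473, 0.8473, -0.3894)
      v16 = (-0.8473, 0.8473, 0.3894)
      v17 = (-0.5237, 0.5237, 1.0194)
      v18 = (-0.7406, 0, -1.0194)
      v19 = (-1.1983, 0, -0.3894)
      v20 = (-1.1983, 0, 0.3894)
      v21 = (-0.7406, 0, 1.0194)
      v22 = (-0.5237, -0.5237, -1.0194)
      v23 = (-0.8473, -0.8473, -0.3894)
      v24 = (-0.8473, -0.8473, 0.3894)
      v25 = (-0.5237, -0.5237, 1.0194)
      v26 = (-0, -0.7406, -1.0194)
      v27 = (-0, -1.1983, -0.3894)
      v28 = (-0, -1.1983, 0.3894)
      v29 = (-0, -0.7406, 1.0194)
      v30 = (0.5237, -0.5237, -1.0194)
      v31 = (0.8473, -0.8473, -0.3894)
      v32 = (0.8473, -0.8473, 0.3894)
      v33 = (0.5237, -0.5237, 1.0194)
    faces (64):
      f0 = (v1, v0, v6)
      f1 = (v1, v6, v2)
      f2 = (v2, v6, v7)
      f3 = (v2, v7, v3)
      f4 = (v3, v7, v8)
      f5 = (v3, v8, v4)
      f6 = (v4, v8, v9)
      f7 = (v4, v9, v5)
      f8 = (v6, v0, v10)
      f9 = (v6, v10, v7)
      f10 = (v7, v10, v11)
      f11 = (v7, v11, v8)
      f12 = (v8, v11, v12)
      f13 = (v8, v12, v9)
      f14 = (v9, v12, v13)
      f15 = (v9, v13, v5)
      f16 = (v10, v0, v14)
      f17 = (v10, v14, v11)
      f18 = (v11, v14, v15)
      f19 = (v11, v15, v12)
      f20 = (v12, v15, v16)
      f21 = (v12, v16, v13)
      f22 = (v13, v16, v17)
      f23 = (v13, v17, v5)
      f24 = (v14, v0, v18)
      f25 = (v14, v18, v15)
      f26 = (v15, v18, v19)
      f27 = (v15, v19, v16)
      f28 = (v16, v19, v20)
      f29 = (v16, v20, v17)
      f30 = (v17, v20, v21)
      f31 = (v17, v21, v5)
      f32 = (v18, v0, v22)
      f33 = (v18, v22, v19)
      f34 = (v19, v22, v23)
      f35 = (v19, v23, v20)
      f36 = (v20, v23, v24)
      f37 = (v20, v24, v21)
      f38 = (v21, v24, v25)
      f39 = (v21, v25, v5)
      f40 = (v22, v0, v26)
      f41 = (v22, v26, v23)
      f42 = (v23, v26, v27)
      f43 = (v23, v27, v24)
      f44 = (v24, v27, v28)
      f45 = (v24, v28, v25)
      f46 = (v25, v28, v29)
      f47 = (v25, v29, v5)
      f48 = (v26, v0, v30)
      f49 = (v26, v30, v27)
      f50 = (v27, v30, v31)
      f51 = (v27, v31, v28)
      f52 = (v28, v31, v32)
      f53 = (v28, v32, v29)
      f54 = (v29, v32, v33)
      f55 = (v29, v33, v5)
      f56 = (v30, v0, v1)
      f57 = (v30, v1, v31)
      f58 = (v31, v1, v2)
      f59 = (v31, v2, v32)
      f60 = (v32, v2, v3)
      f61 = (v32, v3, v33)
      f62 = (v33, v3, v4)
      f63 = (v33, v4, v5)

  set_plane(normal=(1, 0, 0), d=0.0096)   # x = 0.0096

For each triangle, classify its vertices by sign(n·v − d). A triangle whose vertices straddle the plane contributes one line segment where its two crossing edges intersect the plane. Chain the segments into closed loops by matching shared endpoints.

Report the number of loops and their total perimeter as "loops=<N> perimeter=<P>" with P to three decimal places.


Straddling triangles (20 of 64):
  (v1,v0,v6) [+-+] → (0.0096, 0, -1.25688)–(0.0096, 0.0096, -1.25559)  len=0.0097
  (v4,v9,v5) [++-] → (0.0096, 0.0096, 1.25559)–(0.0096, 0, 1.25688)  len=0.0097
  (v6,v0,v10) [+--] → (0.0096, 0.0096, -1.25559)–(0.0096, 0.736624, -1.0194)  len=0.7644
  (v6,v10,v7) [+-+] → (0.0096, 0.736624, -1.0194)–(0.0096, 0.741809, -1.01226)  len=0.0088
  (v7,v10,v11) [+--] → (0.0096, 0.741809, -1.01226)–(0.0096, 1.19432, -0.3894)  len=0.7699
  (v7,v11,v8) [+-+] → (0.0096, 1.19432, -0.3894)–(0.0096, 1.19432, -0.380576)  len=0.0088
  (v8,v11,v12) [+--] → (0.0096, 1.19432, -0.380576)–(0.0096, 1.19432, 0.3894)  len=0.7700
  (v8,v12,v9) [+-+] → (0.0096, 1.19432, 0.3894)–(0.0096, 1.18593, 0.400949)  len=0.0143
  (v9,v12,v13) [+--] → (0.0096, 1.18593, 0.400949)–(0.0096, 0.736624, 1.0194)  len=0.7644
  (v9,v13,v5) [+--] → (0.0096, 0.736624, 1.0194)–(0.0096, 0.0096, 1.25559)  len=0.7644
  (v26,v0,v30) [--+] → (0.0096, -0.0096, -1.25559)–(0.0096, -0.736624, -1.0194)  len=0.7644
  (v26,v30,v27) [-+-] → (0.0096, -0.736624, -1.0194)–(0.0096, -1.18593, -0.400949)  len=0.7644
  (v27,v30,v31) [-++] → (0.0096, -1.18593, -0.400949)–(0.0096, -1.19432, -0.3894)  len=0.0143
  (v27,v31,v28) [-+-] → (0.0096, -1.19432, -0.3894)–(0.0096, -1.19432, 0.380576)  len=0.7700
  (v28,v31,v32) [-++] → (0.0096, -1.19432, 0.380576)–(0.0096, -1.19432, 0.3894)  len=0.0088
  (v28,v32,v29) [-+-] → (0.0096, -1.19432, 0.3894)–(0.0096, -0.741809, 1.01226)  len=0.7699
  (v29,v32,v33) [-++] → (0.0096, -0.741809, 1.01226)–(0.0096, -0.736624, 1.0194)  len=0.0088
  (v29,v33,v5) [-+-] → (0.0096, -0.736624, 1.0194)–(0.0096, -0.0096, 1.25559)  len=0.7644
  (v30,v0,v1) [+-+] → (0.0096, -0.0096, -1.25559)–(0.0096, 0, -1.25688)  len=0.0097
  (v33,v4,v5) [++-] → (0.0096, 0, 1.25688)–(0.0096, -0.0096, 1.25559)  len=0.0097

Chained into 1 loop(s):
  loop 1: 20 segments, perimeter = 7.7689
Total perimeter = 7.769

loops=1 perimeter=7.769


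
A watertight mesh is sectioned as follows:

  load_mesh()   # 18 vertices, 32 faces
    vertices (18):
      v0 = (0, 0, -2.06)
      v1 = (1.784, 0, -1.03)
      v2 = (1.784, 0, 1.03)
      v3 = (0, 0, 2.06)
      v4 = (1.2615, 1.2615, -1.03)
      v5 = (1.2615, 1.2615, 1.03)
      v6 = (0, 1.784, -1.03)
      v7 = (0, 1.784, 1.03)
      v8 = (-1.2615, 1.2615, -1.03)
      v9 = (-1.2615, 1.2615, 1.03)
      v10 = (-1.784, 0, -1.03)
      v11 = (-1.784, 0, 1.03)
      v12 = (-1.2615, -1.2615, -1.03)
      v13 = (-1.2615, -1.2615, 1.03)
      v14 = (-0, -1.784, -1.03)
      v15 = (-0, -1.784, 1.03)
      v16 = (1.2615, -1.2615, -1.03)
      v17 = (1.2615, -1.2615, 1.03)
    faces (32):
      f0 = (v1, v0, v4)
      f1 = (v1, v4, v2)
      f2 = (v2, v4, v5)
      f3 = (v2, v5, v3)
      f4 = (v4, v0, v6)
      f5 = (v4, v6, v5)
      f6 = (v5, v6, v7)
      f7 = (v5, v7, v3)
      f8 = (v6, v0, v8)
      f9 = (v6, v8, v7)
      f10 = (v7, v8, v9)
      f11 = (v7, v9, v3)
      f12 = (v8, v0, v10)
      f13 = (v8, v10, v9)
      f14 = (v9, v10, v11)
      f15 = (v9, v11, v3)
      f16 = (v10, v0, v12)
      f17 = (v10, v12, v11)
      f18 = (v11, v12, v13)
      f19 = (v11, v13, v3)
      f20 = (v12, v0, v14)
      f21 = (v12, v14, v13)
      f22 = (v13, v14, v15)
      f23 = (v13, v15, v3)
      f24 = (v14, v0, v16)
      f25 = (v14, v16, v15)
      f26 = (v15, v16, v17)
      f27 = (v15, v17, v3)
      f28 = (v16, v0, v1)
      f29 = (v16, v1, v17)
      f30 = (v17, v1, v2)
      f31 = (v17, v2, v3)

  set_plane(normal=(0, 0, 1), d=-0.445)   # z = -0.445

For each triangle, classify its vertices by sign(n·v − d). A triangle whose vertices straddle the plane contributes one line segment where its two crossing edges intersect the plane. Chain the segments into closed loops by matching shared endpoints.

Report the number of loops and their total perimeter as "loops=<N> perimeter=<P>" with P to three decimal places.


Straddling triangles (16 of 32):
  (v1,v4,v2) [--+] → (1.40988, 0.903258, -0.445)–(1.784, 0, -0.445)  len=0.9777
  (v2,v4,v5) [+-+] → (1.40988, 0.903258, -0.445)–(1.2615, 1.2615, -0.445)  len=0.3878
  (v4,v6,v5) [--+] → (0.358242, 1.63562, -0.445)–(1.2615, 1.2615, -0.445)  len=0.9777
  (v5,v6,v7) [+-+] → (0.358242, 1.63562, -0.445)–(0, 1.784, -0.445)  len=0.3878
  (v6,v8,v7) [--+] → (-0.903258, 1.40988, -0.445)–(0, 1.784, -0.445)  len=0.9777
  (v7,v8,v9) [+-+] → (-0.903258, 1.40988, -0.445)–(-1.2615, 1.2615, -0.445)  len=0.3878
  (v8,v10,v9) [--+] → (-1.63562, 0.358242, -0.445)–(-1.2615, 1.2615, -0.445)  len=0.9777
  (v9,v10,v11) [+-+] → (-1.63562, 0.358242, -0.445)–(-1.784, 0, -0.445)  len=0.3878
  (v10,v12,v11) [--+] → (-1.40988, -0.903258, -0.445)–(-1.784, 0, -0.445)  len=0.9777
  (v11,v12,v13) [+-+] → (-1.40988, -0.903258, -0.445)–(-1.2615, -1.2615, -0.445)  len=0.3878
  (v12,v14,v13) [--+] → (-0.358242, -1.63562, -0.445)–(-1.2615, -1.2615, -0.445)  len=0.9777
  (v13,v14,v15) [+-+] → (-0.358242, -1.63562, -0.445)–(0, -1.784, -0.445)  len=0.3878
  (v14,v16,v15) [--+] → (0.903258, -1.40988, -0.445)–(0, -1.784, -0.445)  len=0.9777
  (v15,v16,v17) [+-+] → (0.903258, -1.40988, -0.445)–(1.2615, -1.2615, -0.445)  len=0.3878
  (v16,v1,v17) [--+] → (1.63562, -0.358242, -0.445)–(1.2615, -1.2615, -0.445)  len=0.9777
  (v17,v1,v2) [+-+] → (1.63562, -0.358242, -0.445)–(1.784, 0, -0.445)  len=0.3878

Chained into 1 loop(s):
  loop 1: 16 segments, perimeter = 10.9234
Total perimeter = 10.923

loops=1 perimeter=10.923


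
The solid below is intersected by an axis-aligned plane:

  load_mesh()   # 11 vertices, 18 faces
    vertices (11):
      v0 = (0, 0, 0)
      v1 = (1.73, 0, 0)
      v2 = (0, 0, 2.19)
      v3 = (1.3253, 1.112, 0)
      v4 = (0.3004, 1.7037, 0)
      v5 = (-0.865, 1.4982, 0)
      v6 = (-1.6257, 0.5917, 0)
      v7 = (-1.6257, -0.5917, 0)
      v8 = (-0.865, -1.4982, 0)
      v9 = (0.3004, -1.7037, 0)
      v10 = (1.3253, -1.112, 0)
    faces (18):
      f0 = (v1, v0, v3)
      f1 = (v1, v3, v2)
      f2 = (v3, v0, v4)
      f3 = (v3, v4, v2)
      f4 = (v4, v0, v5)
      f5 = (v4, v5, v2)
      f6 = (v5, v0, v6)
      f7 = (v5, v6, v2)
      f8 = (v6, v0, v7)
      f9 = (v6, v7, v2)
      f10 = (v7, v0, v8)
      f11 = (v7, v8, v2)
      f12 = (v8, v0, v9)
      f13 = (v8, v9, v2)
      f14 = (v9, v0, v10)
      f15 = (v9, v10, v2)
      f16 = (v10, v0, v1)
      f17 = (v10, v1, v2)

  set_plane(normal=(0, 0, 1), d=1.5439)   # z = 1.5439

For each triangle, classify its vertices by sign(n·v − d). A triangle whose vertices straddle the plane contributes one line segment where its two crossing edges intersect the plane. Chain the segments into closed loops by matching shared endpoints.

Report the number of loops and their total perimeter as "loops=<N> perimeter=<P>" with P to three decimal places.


Straddling triangles (9 of 18):
  (v1,v3,v2) [--+] → (0.390994, 0.328065, 1.5439)–(0.510389, 0, 1.5439)  len=0.3491
  (v3,v4,v2) [--+] → (0.0886249, 0.50263, 1.5439)–(0.390994, 0.328065, 1.5439)  len=0.3491
  (v4,v5,v2) [--+] → (-0.255195, 0.442003, 1.5439)–(0.0886249, 0.50263, 1.5439)  len=0.3491
  (v5,v6,v2) [--+] → (-0.479619, 0.174565, 1.5439)–(-0.255195, 0.442003, 1.5439)  len=0.3491
  (v6,v7,v2) [--+] → (-0.479619, -0.174565, 1.5439)–(-0.479619, 0.174565, 1.5439)  len=0.3491
  (v7,v8,v2) [--+] → (-0.255195, -0.442003, 1.5439)–(-0.479619, -0.174565, 1.5439)  len=0.3491
  (v8,v9,v2) [--+] → (0.0886249, -0.50263, 1.5439)–(-0.255195, -0.442003, 1.5439)  len=0.3491
  (v9,v10,v2) [--+] → (0.390994, -0.328065, 1.5439)–(0.0886249, -0.50263, 1.5439)  len=0.3491
  (v10,v1,v2) [--+] → (0.510389, 0, 1.5439)–(0.390994, -0.328065, 1.5439)  len=0.3491

Chained into 1 loop(s):
  loop 1: 9 segments, perimeter = 3.1421
Total perimeter = 3.142

loops=1 perimeter=3.142


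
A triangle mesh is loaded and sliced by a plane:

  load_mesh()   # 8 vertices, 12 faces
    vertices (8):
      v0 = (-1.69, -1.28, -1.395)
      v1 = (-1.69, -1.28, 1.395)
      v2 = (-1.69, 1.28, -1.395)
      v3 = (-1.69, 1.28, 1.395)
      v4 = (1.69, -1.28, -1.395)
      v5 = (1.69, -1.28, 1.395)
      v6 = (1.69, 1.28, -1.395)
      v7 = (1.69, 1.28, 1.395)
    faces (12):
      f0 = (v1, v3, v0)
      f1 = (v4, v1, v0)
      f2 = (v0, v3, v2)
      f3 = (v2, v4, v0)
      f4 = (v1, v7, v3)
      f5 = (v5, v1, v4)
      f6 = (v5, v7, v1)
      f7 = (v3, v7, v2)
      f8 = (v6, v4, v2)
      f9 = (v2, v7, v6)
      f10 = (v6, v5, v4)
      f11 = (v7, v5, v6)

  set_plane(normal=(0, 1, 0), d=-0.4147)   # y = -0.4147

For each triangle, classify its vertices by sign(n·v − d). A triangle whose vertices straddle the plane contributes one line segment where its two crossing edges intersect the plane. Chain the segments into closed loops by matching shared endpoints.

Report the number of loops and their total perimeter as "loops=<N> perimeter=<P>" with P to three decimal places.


Straddling triangles (8 of 12):
  (v1,v3,v0) [-+-] → (-1.69, -0.4147, 1.395)–(-1.69, -0.4147, -0.451958)  len=1.8470
  (v0,v3,v2) [-++] → (-1.69, -0.4147, -0.451958)–(-1.69, -0.4147, -1.395)  len=0.9430
  (v2,v4,v0) [+--] → (0.547534, -0.4147, -1.395)–(-1.69, -0.4147, -1.395)  len=2.2375
  (v1,v7,v3) [-++] → (-0.547534, -0.4147, 1.395)–(-1.69, -0.4147, 1.395)  len=1.1425
  (v5,v7,v1) [-+-] → (1.69, -0.4147, 1.395)–(-0.547534, -0.4147, 1.395)  len=2.2375
  (v6,v4,v2) [+-+] → (1.69, -0.4147, -1.395)–(0.547534, -0.4147, -1.395)  len=1.1425
  (v6,v5,v4) [+--] → (1.69, -0.4147, 0.451958)–(1.69, -0.4147, -1.395)  len=1.8470
  (v7,v5,v6) [+-+] → (1.69, -0.4147, 1.395)–(1.69, -0.4147, 0.451958)  len=0.9430

Chained into 1 loop(s):
  loop 1: 8 segments, perimeter = 12.3400
Total perimeter = 12.340

loops=1 perimeter=12.340


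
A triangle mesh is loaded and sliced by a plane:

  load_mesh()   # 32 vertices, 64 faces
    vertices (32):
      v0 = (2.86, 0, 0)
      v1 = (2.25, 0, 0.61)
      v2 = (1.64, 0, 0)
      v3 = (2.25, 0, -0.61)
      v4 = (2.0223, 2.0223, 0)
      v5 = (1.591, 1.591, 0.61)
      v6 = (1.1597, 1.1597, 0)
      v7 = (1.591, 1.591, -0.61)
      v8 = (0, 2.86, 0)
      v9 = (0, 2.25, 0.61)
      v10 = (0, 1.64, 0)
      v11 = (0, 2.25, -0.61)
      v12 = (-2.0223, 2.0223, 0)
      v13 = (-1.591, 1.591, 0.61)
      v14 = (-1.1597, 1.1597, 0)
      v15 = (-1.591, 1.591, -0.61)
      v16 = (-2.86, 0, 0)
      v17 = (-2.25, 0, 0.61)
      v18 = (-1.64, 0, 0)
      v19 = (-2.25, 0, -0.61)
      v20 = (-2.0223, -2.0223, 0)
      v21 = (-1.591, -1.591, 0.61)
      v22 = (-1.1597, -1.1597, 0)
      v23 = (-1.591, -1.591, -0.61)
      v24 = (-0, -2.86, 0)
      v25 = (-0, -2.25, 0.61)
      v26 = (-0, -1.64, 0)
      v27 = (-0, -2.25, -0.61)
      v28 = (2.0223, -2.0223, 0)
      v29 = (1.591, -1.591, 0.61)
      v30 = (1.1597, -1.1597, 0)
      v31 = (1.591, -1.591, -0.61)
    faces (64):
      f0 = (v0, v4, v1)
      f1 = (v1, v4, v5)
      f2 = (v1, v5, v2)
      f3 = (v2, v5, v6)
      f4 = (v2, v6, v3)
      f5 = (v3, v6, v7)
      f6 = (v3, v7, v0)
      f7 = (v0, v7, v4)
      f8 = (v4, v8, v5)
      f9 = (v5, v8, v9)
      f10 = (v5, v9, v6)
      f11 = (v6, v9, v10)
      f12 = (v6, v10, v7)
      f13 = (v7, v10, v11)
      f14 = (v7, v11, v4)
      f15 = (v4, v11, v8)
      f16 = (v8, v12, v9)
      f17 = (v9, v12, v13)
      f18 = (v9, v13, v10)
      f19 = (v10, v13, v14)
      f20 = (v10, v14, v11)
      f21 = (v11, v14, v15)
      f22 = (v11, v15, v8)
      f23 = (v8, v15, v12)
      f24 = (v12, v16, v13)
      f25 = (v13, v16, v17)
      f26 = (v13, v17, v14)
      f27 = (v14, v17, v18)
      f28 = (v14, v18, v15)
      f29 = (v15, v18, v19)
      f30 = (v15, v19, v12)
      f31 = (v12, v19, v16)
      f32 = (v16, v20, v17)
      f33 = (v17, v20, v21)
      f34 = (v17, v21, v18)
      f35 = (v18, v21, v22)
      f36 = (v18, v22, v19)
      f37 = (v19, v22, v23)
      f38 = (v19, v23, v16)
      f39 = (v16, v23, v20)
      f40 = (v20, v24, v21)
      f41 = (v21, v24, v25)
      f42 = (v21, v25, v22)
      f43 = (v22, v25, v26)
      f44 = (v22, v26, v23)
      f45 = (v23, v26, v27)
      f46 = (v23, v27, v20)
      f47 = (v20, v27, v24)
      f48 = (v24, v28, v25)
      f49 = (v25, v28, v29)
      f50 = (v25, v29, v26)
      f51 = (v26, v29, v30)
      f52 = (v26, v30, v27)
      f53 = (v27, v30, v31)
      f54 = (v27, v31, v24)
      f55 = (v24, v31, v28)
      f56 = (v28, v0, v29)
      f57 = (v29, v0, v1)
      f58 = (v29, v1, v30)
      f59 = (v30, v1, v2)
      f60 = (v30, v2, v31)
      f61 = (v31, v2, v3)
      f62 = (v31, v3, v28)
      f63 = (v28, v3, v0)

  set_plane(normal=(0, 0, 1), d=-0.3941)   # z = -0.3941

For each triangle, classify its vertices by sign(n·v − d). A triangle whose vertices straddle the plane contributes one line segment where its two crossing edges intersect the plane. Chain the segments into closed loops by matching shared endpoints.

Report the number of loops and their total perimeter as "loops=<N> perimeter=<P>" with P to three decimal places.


Straddling triangles (32 of 64):
  (v2,v6,v3) [++-] → (1.86411, 0.410458, -0.3941)–(2.0341, 0, -0.3941)  len=0.4443
  (v3,v6,v7) [-+-] → (1.86411, 0.410458, -0.3941)–(1.43835, 1.43835, -0.3941)  len=1.1126
  (v3,v7,v0) [--+] → (2.04014, 1.02789, -0.3941)–(2.4659, 0, -0.3941)  len=1.1126
  (v0,v7,v4) [+-+] → (2.04014, 1.02789, -0.3941)–(1.74365, 1.74365, -0.3941)  len=0.7747
  (v6,v10,v7) [++-] → (1.02789, 1.60834, -0.3941)–(1.43835, 1.43835, -0.3941)  len=0.4443
  (v7,v10,v11) [-+-] → (1.02789, 1.60834, -0.3941)–(0, 2.0341, -0.3941)  len=1.1126
  (v7,v11,v4) [--+] → (0.715762, 2.16941, -0.3941)–(1.74365, 1.74365, -0.3941)  len=1.1126
  (v4,v11,v8) [+-+] → (0.715762, 2.16941, -0.3941)–(0, 2.4659, -0.3941)  len=0.7747
  (v10,v14,v11) [++-] → (-0.410458, 1.86411, -0.3941)–(0, 2.0341, -0.3941)  len=0.4443
  (v11,v14,v15) [-+-] → (-0.410458, 1.86411, -0.3941)–(-1.43835, 1.43835, -0.3941)  len=1.1126
  (v11,v15,v8) [--+] → (-1.02789, 2.04014, -0.3941)–(0, 2.4659, -0.3941)  len=1.1126
  (v8,v15,v12) [+-+] → (-1.02789, 2.04014, -0.3941)–(-1.74365, 1.74365, -0.3941)  len=0.7747
  (v14,v18,v15) [++-] → (-1.60834, 1.02789, -0.3941)–(-1.43835, 1.43835, -0.3941)  len=0.4443
  (v15,v18,v19) [-+-] → (-1.60834, 1.02789, -0.3941)–(-2.0341, 0, -0.3941)  len=1.1126
  (v15,v19,v12) [--+] → (-2.16941, 0.715762, -0.3941)–(-1.74365, 1.74365, -0.3941)  len=1.1126
  (v12,v19,v16) [+-+] → (-2.16941, 0.715762, -0.3941)–(-2.4659, 0, -0.3941)  len=0.7747
  (v18,v22,v19) [++-] → (-1.86411, -0.410458, -0.3941)–(-2.0341, 0, -0.3941)  len=0.4443
  (v19,v22,v23) [-+-] → (-1.86411, -0.410458, -0.3941)–(-1.43835, -1.43835, -0.3941)  len=1.1126
  (v19,v23,v16) [--+] → (-2.04014, -1.02789, -0.3941)–(-2.4659, 0, -0.3941)  len=1.1126
  (v16,v23,v20) [+-+] → (-2.04014, -1.02789, -0.3941)–(-1.74365, -1.74365, -0.3941)  len=0.7747
  (v22,v26,v23) [++-] → (-1.02789, -1.60834, -0.3941)–(-1.43835, -1.43835, -0.3941)  len=0.4443
  (v23,v26,v27) [-+-] → (-1.02789, -1.60834, -0.3941)–(0, -2.0341, -0.3941)  len=1.1126
  (v23,v27,v20) [--+] → (-0.715762, -2.16941, -0.3941)–(-1.74365, -1.74365, -0.3941)  len=1.1126
  (v20,v27,v24) [+-+] → (-0.715762, -2.16941, -0.3941)–(0, -2.4659, -0.3941)  len=0.7747
  (v26,v30,v27) [++-] → (0.410458, -1.86411, -0.3941)–(0, -2.0341, -0.3941)  len=0.4443
  (v27,v30,v31) [-+-] → (0.410458, -1.86411, -0.3941)–(1.43835, -1.43835, -0.3941)  len=1.1126
  (v27,v31,v24) [--+] → (1.02789, -2.04014, -0.3941)–(0, -2.4659, -0.3941)  len=1.1126
  (v24,v31,v28) [+-+] → (1.02789, -2.04014, -0.3941)–(1.74365, -1.74365, -0.3941)  len=0.7747
  (v30,v2,v31) [++-] → (1.60834, -1.02789, -0.3941)–(1.43835, -1.43835, -0.3941)  len=0.4443
  (v31,v2,v3) [-+-] → (1.60834, -1.02789, -0.3941)–(2.0341, 0, -0.3941)  len=1.1126
  (v31,v3,v28) [--+] → (2.16941, -0.715762, -0.3941)–(1.74365, -1.74365, -0.3941)  len=1.1126
  (v28,v3,v0) [+-+] → (2.16941, -0.715762, -0.3941)–(2.4659, 0, -0.3941)  len=0.7747

Chained into 2 loop(s):
  loop 1: 16 segments, perimeter = 12.4548
  loop 2: 16 segments, perimeter = 15.0985
Total perimeter = 27.553

loops=2 perimeter=27.553


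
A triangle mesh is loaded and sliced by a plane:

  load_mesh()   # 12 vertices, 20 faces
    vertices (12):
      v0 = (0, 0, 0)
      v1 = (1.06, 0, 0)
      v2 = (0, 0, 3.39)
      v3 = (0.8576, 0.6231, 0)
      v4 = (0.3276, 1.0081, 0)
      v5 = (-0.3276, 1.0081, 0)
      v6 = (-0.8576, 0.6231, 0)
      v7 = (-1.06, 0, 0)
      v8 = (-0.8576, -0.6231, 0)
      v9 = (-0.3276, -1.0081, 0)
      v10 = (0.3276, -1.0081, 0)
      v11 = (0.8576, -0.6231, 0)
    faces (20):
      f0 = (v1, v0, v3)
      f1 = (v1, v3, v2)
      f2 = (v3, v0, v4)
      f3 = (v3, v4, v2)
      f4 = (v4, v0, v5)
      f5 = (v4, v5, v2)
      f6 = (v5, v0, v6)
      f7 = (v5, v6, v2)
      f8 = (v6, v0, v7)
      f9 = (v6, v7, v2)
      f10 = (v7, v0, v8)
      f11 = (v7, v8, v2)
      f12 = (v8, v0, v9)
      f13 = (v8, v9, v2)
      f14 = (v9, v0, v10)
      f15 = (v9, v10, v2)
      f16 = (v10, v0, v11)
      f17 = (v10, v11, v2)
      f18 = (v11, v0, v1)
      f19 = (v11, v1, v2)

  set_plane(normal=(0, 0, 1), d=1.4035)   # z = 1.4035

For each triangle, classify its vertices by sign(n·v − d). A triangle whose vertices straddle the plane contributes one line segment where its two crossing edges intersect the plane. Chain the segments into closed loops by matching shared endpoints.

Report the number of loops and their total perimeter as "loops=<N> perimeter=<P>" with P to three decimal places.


Straddling triangles (10 of 20):
  (v1,v3,v2) [--+] → (0.502543, 0.365129, 1.4035)–(0.621147, 0, 1.4035)  len=0.3839
  (v3,v4,v2) [--+] → (0.19197, 0.590735, 1.4035)–(0.502543, 0.365129, 1.4035)  len=0.3839
  (v4,v5,v2) [--+] → (-0.19197, 0.590735, 1.4035)–(0.19197, 0.590735, 1.4035)  len=0.3839
  (v5,v6,v2) [--+] → (-0.502543, 0.365129, 1.4035)–(-0.19197, 0.590735, 1.4035)  len=0.3839
  (v6,v7,v2) [--+] → (-0.621147, 0, 1.4035)–(-0.502543, 0.365129, 1.4035)  len=0.3839
  (v7,v8,v2) [--+] → (-0.502543, -0.365129, 1.4035)–(-0.621147, 0, 1.4035)  len=0.3839
  (v8,v9,v2) [--+] → (-0.19197, -0.590735, 1.4035)–(-0.502543, -0.365129, 1.4035)  len=0.3839
  (v9,v10,v2) [--+] → (0.19197, -0.590735, 1.4035)–(-0.19197, -0.590735, 1.4035)  len=0.3839
  (v10,v11,v2) [--+] → (0.502543, -0.365129, 1.4035)–(0.19197, -0.590735, 1.4035)  len=0.3839
  (v11,v1,v2) [--+] → (0.621147, 0, 1.4035)–(0.502543, -0.365129, 1.4035)  len=0.3839

Chained into 1 loop(s):
  loop 1: 10 segments, perimeter = 3.8390
Total perimeter = 3.839

loops=1 perimeter=3.839


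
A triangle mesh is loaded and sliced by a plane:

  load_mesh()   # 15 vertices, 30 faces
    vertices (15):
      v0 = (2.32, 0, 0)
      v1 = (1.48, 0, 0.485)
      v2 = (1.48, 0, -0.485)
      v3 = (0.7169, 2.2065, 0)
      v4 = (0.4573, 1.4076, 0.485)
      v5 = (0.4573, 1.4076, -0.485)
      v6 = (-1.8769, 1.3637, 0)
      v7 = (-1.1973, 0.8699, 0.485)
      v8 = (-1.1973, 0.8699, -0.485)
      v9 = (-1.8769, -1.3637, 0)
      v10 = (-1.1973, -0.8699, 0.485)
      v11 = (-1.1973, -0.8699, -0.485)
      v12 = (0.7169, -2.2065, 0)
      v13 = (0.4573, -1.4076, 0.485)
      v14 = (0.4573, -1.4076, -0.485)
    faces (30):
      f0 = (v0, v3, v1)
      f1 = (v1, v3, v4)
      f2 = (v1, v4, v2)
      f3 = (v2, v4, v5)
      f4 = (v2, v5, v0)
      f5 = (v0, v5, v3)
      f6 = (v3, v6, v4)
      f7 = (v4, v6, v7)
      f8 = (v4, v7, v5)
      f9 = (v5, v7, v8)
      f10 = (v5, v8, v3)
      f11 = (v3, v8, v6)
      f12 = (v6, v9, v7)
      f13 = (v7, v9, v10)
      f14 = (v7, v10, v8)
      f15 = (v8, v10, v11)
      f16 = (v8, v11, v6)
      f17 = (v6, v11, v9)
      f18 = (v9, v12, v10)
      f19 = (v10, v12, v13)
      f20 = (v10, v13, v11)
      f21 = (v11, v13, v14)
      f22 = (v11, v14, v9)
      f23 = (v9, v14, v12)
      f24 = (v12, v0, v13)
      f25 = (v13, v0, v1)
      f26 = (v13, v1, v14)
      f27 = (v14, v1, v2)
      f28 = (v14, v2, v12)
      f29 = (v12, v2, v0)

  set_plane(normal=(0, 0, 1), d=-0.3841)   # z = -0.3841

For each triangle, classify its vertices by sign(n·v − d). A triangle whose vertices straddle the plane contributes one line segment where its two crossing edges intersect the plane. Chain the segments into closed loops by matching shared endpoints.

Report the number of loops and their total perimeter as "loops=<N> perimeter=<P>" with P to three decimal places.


Straddling triangles (20 of 30):
  (v1,v4,v2) [++-] → (1.37362, 0.146419, -0.3841)–(1.48, 0, -0.3841)  len=0.1810
  (v2,v4,v5) [-+-] → (1.37362, 0.146419, -0.3841)–(0.4573, 1.4076, -0.3841)  len=1.5589
  (v2,v5,v0) [--+] → (0.844818, 1.11476, -0.3841)–(1.65475, 0, -0.3841)  len=1.3779
  (v0,v5,v3) [+-+] → (0.844818, 1.11476, -0.3841)–(0.511308, 1.5738, -0.3841)  len=0.5674
  (v4,v7,v5) [++-] → (0.285187, 1.35167, -0.3841)–(0.4573, 1.4076, -0.3841)  len=0.1810
  (v5,v7,v8) [-+-] → (0.285187, 1.35167, -0.3841)–(-1.1973, 0.8699, -0.3841)  len=1.5588
  (v5,v8,v3) [--+] → (-0.799067, 1.14797, -0.3841)–(0.511308, 1.5738, -0.3841)  len=1.3778
  (v3,v8,v6) [+-+] → (-0.799067, 1.14797, -0.3841)–(-1.33868, 0.972631, -0.3841)  len=0.5674
  (v7,v10,v8) [++-] → (-1.1973, 0.688925, -0.3841)–(-1.1973, 0.8699, -0.3841)  len=0.1810
  (v8,v10,v11) [-+-] → (-1.1973, 0.688925, -0.3841)–(-1.1973, -0.8699, -0.3841)  len=1.5588
  (v8,v11,v6) [--+] → (-1.33868, -0.405219, -0.3841)–(-1.33868, 0.972631, -0.3841)  len=1.3778
  (v6,v11,v9) [+-+] → (-1.33868, -0.405219, -0.3841)–(-1.33868, -0.972631, -0.3841)  len=0.5674
  (v10,v13,v11) [++-] → (-1.02519, -0.925832, -0.3841)–(-1.1973, -0.8699, -0.3841)  len=0.1810
  (v11,v13,v14) [-+-] → (-1.02519, -0.925832, -0.3841)–(0.4573, -1.4076, -0.3841)  len=1.5588
  (v11,v14,v9) [--+] → (-0.0283099, -1.39847, -0.3841)–(-1.33868, -0.972631, -0.3841)  len=1.3778
  (v9,v14,v12) [+-+] → (-0.0283099, -1.39847, -0.3841)–(0.511308, -1.5738, -0.3841)  len=0.5674
  (v13,v1,v14) [++-] → (0.563682, -1.26118, -0.3841)–(0.4573, -1.4076, -0.3841)  len=0.1810
  (v14,v1,v2) [-+-] → (0.563682, -1.26118, -0.3841)–(1.48, 0, -0.3841)  len=1.5589
  (v14,v2,v12) [--+] → (1.32124, -0.459043, -0.3841)–(0.511308, -1.5738, -0.3841)  len=1.3779
  (v12,v2,v0) [+-+] → (1.32124, -0.459043, -0.3841)–(1.65475, 0, -0.3841)  len=0.5674

Chained into 2 loop(s):
  loop 1: 10 segments, perimeter = 8.6992
  loop 2: 10 segments, perimeter = 9.7264
Total perimeter = 18.426

loops=2 perimeter=18.426


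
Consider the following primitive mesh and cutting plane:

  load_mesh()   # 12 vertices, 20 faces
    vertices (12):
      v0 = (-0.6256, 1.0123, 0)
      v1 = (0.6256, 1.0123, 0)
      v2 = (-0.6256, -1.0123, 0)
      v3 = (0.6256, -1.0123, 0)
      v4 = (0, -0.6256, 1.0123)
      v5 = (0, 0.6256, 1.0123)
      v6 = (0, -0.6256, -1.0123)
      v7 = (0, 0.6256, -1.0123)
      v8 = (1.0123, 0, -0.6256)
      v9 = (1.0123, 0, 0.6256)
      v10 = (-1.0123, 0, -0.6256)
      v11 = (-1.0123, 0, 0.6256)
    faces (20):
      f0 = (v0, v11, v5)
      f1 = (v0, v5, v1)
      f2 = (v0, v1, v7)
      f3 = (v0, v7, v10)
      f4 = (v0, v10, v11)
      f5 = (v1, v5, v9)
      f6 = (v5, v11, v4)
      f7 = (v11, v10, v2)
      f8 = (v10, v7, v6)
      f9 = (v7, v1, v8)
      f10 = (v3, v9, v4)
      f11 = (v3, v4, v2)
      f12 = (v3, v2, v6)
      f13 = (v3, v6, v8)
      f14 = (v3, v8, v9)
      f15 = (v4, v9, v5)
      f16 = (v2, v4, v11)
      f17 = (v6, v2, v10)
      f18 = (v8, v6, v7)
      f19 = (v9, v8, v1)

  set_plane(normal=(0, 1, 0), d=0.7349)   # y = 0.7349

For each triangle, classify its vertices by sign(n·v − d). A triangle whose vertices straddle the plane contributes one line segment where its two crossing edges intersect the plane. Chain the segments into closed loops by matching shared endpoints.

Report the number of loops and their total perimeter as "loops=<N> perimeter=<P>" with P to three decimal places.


loops=1 perimeter=4.531

Straddling triangles (8 of 20):
  (v0,v11,v5) [+--] → (-0.731567, 0.7349, 0.171433)–(-0.176825, 0.7349, 0.726175)  len=0.7845
  (v0,v5,v1) [+-+] → (-0.176825, 0.7349, 0.726175)–(0.176825, 0.7349, 0.726175)  len=0.3536
  (v0,v1,v7) [++-] → (0.176825, 0.7349, -0.726175)–(-0.176825, 0.7349, -0.726175)  len=0.3536
  (v0,v7,v10) [+--] → (-0.176825, 0.7349, -0.726175)–(-0.731567, 0.7349, -0.171433)  len=0.7845
  (v0,v10,v11) [+--] → (-0.731567, 0.7349, -0.171433)–(-0.731567, 0.7349, 0.171433)  len=0.3429
  (v1,v5,v9) [+--] → (0.176825, 0.7349, 0.726175)–(0.731567, 0.7349, 0.171433)  len=0.7845
  (v7,v1,v8) [-+-] → (0.176825, 0.7349, -0.726175)–(0.731567, 0.7349, -0.171433)  len=0.7845
  (v9,v8,v1) [--+] → (0.731567, 0.7349, -0.171433)–(0.731567, 0.7349, 0.171433)  len=0.3429

Chained into 1 loop(s):
  loop 1: 8 segments, perimeter = 4.5311
Total perimeter = 4.531


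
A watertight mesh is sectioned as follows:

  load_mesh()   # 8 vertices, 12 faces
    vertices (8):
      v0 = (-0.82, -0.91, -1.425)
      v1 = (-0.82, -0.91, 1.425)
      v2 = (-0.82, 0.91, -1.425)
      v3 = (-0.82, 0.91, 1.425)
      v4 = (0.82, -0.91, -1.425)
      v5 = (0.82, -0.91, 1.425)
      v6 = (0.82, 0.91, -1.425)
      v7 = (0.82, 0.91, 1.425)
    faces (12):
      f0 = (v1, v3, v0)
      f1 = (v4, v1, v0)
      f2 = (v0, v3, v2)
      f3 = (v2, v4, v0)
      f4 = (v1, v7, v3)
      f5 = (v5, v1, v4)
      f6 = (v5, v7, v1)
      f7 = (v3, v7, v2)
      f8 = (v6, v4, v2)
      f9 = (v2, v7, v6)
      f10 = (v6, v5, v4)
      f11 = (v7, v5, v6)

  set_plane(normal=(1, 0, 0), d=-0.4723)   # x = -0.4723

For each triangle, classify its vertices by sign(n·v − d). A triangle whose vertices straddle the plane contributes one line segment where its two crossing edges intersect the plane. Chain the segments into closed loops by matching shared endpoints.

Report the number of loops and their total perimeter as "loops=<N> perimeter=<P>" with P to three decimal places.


Straddling triangles (8 of 12):
  (v4,v1,v0) [+--] → (-0.4723, -0.91, 0.820765)–(-0.4723, -0.91, -1.425)  len=2.2458
  (v2,v4,v0) [-+-] → (-0.4723, 0.524138, -1.425)–(-0.4723, -0.91, -1.425)  len=1.4341
  (v1,v7,v3) [-+-] → (-0.4723, -0.524138, 1.425)–(-0.4723, 0.91, 1.425)  len=1.4341
  (v5,v1,v4) [+-+] → (-0.4723, -0.91, 1.425)–(-0.4723, -0.91, 0.820765)  len=0.6042
  (v5,v7,v1) [++-] → (-0.4723, -0.524138, 1.425)–(-0.4723, -0.91, 1.425)  len=0.3859
  (v3,v7,v2) [-+-] → (-0.4723, 0.91, 1.425)–(-0.4723, 0.91, -0.820765)  len=2.2458
  (v6,v4,v2) [++-] → (-0.4723, 0.524138, -1.425)–(-0.4723, 0.91, -1.425)  len=0.3859
  (v2,v7,v6) [-++] → (-0.4723, 0.91, -0.820765)–(-0.4723, 0.91, -1.425)  len=0.6042

Chained into 1 loop(s):
  loop 1: 8 segments, perimeter = 9.3400
Total perimeter = 9.340

loops=1 perimeter=9.340


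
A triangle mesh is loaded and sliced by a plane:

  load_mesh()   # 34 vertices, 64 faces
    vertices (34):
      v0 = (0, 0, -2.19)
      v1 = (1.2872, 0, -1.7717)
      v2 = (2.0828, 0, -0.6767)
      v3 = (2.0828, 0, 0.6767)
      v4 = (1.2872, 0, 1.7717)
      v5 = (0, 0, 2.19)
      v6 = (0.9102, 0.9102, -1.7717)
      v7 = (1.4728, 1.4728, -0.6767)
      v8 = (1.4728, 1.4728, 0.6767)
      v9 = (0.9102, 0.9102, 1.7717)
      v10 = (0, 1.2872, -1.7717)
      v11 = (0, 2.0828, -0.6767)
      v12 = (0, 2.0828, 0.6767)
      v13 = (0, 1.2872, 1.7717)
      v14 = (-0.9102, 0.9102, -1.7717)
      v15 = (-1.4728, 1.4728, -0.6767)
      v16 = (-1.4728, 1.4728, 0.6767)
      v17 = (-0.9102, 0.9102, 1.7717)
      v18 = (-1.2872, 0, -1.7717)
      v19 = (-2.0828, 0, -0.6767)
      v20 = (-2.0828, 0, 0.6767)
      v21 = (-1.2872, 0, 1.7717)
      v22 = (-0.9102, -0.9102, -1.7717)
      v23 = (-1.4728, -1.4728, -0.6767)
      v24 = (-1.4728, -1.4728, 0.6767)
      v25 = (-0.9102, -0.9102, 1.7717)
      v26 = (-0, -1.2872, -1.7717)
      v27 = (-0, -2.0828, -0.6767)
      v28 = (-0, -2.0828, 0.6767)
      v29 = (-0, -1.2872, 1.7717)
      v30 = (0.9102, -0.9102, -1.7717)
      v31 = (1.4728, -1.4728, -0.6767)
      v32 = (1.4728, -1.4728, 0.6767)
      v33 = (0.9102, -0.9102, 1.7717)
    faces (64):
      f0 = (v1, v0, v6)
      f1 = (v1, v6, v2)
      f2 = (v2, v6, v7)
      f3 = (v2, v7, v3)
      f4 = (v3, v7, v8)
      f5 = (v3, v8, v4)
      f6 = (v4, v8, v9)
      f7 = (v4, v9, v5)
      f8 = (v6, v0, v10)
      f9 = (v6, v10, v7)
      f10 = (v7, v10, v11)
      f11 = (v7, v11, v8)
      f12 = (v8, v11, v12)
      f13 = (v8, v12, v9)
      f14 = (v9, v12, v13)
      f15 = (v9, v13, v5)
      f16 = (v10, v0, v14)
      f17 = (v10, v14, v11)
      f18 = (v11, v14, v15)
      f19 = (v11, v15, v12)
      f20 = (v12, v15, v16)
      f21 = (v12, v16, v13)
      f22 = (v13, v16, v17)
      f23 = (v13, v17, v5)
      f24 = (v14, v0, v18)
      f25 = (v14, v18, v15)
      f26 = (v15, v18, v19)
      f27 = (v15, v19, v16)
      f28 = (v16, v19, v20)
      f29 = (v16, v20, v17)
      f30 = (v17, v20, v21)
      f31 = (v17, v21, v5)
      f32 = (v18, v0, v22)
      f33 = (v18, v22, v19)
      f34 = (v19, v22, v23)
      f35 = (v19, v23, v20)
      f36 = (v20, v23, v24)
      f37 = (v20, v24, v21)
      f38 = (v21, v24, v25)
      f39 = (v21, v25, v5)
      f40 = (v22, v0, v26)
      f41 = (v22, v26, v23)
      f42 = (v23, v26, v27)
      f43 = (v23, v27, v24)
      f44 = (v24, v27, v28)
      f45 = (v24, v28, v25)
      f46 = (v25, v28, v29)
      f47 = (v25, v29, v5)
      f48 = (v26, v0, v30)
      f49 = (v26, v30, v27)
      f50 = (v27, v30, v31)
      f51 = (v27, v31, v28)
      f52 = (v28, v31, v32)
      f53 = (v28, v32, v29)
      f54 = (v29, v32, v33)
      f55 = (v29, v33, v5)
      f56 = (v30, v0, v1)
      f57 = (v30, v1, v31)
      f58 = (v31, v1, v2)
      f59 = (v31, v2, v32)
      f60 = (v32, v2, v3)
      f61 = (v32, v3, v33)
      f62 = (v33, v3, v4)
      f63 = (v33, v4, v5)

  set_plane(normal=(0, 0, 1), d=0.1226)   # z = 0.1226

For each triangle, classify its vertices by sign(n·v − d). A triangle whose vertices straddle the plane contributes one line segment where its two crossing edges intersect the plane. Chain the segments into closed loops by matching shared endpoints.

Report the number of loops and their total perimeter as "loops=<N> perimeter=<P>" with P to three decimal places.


loops=1 perimeter=12.753

Straddling triangles (16 of 64):
  (v2,v7,v3) [--+] → (1.83306, 0.602984, 0.1226)–(2.0828, 0, 0.1226)  len=0.6527
  (v3,v7,v8) [+-+] → (1.83306, 0.602984, 0.1226)–(1.4728, 1.4728, 0.1226)  len=0.9415
  (v7,v11,v8) [--+] → (0.869816, 1.72254, 0.1226)–(1.4728, 1.4728, 0.1226)  len=0.6527
  (v8,v11,v12) [+-+] → (0.869816, 1.72254, 0.1226)–(0, 2.0828, 0.1226)  len=0.9415
  (v11,v15,v12) [--+] → (-0.602984, 1.83306, 0.1226)–(0, 2.0828, 0.1226)  len=0.6527
  (v12,v15,v16) [+-+] → (-0.602984, 1.83306, 0.1226)–(-1.4728, 1.4728, 0.1226)  len=0.9415
  (v15,v19,v16) [--+] → (-1.72254, 0.869816, 0.1226)–(-1.4728, 1.4728, 0.1226)  len=0.6527
  (v16,v19,v20) [+-+] → (-1.72254, 0.869816, 0.1226)–(-2.0828, 0, 0.1226)  len=0.9415
  (v19,v23,v20) [--+] → (-1.83306, -0.602984, 0.1226)–(-2.0828, 0, 0.1226)  len=0.6527
  (v20,v23,v24) [+-+] → (-1.83306, -0.602984, 0.1226)–(-1.4728, -1.4728, 0.1226)  len=0.9415
  (v23,v27,v24) [--+] → (-0.869816, -1.72254, 0.1226)–(-1.4728, -1.4728, 0.1226)  len=0.6527
  (v24,v27,v28) [+-+] → (-0.869816, -1.72254, 0.1226)–(0, -2.0828, 0.1226)  len=0.9415
  (v27,v31,v28) [--+] → (0.602984, -1.83306, 0.1226)–(0, -2.0828, 0.1226)  len=0.6527
  (v28,v31,v32) [+-+] → (0.602984, -1.83306, 0.1226)–(1.4728, -1.4728, 0.1226)  len=0.9415
  (v31,v2,v32) [--+] → (1.72254, -0.869816, 0.1226)–(1.4728, -1.4728, 0.1226)  len=0.6527
  (v32,v2,v3) [+-+] → (1.72254, -0.869816, 0.1226)–(2.0828, 0, 0.1226)  len=0.9415

Chained into 1 loop(s):
  loop 1: 16 segments, perimeter = 12.7530
Total perimeter = 12.753
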